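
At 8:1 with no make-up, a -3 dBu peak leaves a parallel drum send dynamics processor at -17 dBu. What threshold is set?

-19 dBu

Gain reduction = -3 − (-17) = 14 dB; output overshoot = GR / (R − 1) = 14 / 7 = 2 dB.
Threshold = output − output overshoot = -17 − 2 = -19 dBu.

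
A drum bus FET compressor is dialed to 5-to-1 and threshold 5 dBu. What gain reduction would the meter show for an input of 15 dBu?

8 dB

Overshoot = 15 − 5 = 10 dB.
After 5:1 compression the overshoot becomes 10/5 = 2 dB.
GR = overshoot in − overshoot out = 10 − 2 = 8 dB.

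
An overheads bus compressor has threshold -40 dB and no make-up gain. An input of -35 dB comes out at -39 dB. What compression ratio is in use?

Input overshoot = -35 − (-40) = 5 dB; output overshoot = -39 − (-40) = 1 dB.
Ratio = 5 / 1 = 5.

5:1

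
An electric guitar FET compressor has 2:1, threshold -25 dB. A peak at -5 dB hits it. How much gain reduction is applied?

10 dB

Overshoot = -5 − (-25) = 20 dB.
A 2:1 ratio leaves 10 dB of that excess.
So the signal is attenuated by 20 − 10 = 10 dB.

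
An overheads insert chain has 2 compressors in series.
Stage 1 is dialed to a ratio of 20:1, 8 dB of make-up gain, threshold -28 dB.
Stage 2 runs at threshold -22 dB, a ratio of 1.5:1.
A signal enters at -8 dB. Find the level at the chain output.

-20 dB

Stage 1: 20 dB above -28 dB, reduced 20:1 to 1 dB above → -27 dB; +8 dB make-up → -19 dB.
Stage 2: overshoot 3 dB → 3/1.5 = 2 dB → -20 dB.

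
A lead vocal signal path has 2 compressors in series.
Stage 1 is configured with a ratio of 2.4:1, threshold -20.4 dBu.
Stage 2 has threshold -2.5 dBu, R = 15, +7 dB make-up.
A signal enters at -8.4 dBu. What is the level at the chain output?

-8.4 dBu

Stage 1: overshoot 12 dB → 12/2.4 = 5 dB → -15.4 dBu.
Stage 2: -15.4 dBu ≤ -2.5 dBu, so stage 2 doesn't engage; make-up brings it to -8.4 dBu.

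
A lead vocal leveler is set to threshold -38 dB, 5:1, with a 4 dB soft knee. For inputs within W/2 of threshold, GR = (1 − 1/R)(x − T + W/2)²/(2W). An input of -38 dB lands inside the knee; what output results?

-38.4 dB

x − T + W/2 = -38 − (-38) + 2 = 2.
GR = (1 − 1/5) × 2² / 8 = 0.8 × 4 / 8 = 0.4 dB.
Output = -38 − 0.4 = -38.4 dB.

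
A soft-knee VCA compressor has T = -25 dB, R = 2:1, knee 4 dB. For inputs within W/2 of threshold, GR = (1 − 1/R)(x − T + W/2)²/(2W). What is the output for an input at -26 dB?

-26.0625 dB

x − T + W/2 = -26 − (-25) + 2 = 1.
GR = (1 − 1/2) × 1² / 8 = 0.5 × 1 / 8 = 0.0625 dB.
Output = -26 − 0.0625 = -26.0625 dB.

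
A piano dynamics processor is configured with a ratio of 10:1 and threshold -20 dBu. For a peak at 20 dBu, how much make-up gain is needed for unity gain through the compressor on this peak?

Without make-up, output = threshold + overshoot/10 = -20 + 4 = -16 dBu.
Gap to target: 36 dB.

36 dB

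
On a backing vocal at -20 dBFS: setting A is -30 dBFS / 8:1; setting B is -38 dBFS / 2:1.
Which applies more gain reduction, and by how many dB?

B, by 0.25 dB

A: 10 dB over, compressed to 1.25 dB over, so 8.75 dB of GR.
B: 18 dB over, compressed to 9 dB over, so 9 dB of GR.
B applies 0.25 dB more gain reduction.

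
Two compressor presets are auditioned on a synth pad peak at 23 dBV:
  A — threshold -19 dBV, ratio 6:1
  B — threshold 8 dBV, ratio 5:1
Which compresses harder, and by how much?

A, by 23 dB

A: GR = 42 − 42/6 = 35 dB.
B: GR = 15 − 15/5 = 12 dB.
Difference: 23 dB in favour of A.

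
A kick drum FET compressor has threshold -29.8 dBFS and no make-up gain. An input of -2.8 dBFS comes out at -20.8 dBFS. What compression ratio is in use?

Input overshoot = -2.8 − (-29.8) = 27 dB; output overshoot = -20.8 − (-29.8) = 9 dB.
Ratio = 27 / 9 = 3.

3:1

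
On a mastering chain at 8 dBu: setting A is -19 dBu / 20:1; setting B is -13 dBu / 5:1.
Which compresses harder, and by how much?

A, by 8.85 dB

A: 27 dB over, compressed to 1.35 dB over, so 25.65 dB of GR.
B: 21 dB over, compressed to 4.2 dB over, so 16.8 dB of GR.
A reduces 8.85 dB more.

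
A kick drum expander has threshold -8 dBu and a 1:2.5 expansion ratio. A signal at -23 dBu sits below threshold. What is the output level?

Below threshold, a 1:2.5 expander applies gain = (2.5−1)×(T − x) of attenuation.
(2.5−1) × 15 = 22.5 dB, so output = -23 − 22.5 = -45.5 dBu.

-45.5 dBu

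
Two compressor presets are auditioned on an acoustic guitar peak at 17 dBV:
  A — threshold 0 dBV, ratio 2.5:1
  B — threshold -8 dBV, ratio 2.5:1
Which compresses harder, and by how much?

B, by 4.8 dB

A: 17 dB over, compressed to 6.8 dB over, so 10.2 dB of GR.
B: 25 dB over, compressed to 10 dB over, so 15 dB of GR.
B applies 4.8 dB more gain reduction.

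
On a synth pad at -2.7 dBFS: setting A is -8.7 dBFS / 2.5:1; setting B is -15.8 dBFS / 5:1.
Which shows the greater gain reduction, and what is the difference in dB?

A: GR = 6 − 6/2.5 = 3.6 dB.
B: GR = 13.1 − 13.1/5 = 10.48 dB.
Difference: 6.88 dB in favour of B.

B, by 6.88 dB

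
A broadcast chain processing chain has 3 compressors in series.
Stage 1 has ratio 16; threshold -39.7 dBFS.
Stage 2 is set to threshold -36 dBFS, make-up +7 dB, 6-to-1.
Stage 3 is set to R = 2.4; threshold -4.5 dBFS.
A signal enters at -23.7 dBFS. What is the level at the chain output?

Stage 1: 16 dB above -39.7 dBFS, reduced 16:1 to 1 dB above → -38.7 dBFS.
Stage 2: -38.7 dBFS ≤ -36 dBFS, so stage 2 doesn't engage; make-up brings it to -31.7 dBFS.
Stage 3: below threshold (-31.7 ≤ -4.5); passes unchanged; output -31.7 dBFS.

-31.7 dBFS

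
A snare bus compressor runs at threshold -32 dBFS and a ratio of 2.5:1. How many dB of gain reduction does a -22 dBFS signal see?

6 dB

Overshoot = -22 − (-32) = 10 dB.
After 2.5:1 compression the overshoot becomes 10/2.5 = 4 dB.
Gain reduction = 10 − 4 = 6 dB.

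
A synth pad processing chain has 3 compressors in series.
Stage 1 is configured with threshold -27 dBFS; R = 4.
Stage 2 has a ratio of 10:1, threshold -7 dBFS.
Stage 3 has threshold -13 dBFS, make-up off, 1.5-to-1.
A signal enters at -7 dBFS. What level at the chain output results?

Stage 1: 20 dB above -27 dBFS, reduced 4:1 to 5 dB above → -22 dBFS.
Stage 2: -22 dBFS ≤ -7 dBFS, so stage 2 doesn't engage; output -22 dBFS.
Stage 3: below threshold (-22 ≤ -13); passes unchanged; output -22 dBFS.

-22 dBFS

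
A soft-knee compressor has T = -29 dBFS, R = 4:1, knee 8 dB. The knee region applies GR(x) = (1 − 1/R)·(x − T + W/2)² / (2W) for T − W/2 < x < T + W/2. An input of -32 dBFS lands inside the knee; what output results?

-32.046875 dBFS

x − T + W/2 = -32 − (-29) + 4 = 1.
GR = (1 − 1/4) × 1² / 16 = 0.75 × 1 / 16 = 0.046875 dB.
Output = -32 − 0.046875 = -32.046875 dBFS.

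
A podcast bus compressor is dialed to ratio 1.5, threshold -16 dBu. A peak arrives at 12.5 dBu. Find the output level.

3 dBu

The input is 28.5 dB above the -16 dBu threshold.
The 28.5 dB excess becomes 19 dB after 1.5:1 reduction.
Output = -16 + 19 = 3 dBu.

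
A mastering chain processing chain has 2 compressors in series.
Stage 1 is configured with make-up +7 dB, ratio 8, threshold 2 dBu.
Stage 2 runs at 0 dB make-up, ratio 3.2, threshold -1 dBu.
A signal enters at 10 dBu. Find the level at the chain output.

2.4375 dBu

Stage 1: overshoot 8 dB → 8/8 = 1 dB → 3 dBu; +7 dB make-up → 10 dBu.
Stage 2: overshoot 11 dB → 11/3.2 = 3.4375 dB → 2.4375 dBu.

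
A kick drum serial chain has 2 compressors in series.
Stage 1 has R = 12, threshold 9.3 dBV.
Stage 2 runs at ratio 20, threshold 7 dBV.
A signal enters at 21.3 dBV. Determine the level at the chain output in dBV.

Stage 1: 21.3 dBV is 12 dB over 9.3 dBV; at 12:1 that becomes 1 dB over, giving 10.3 dBV.
Stage 2: 3.3 dB above 7 dBV, reduced 20:1 to 0.165 dB above → 7.165 dBV.

7.165 dBV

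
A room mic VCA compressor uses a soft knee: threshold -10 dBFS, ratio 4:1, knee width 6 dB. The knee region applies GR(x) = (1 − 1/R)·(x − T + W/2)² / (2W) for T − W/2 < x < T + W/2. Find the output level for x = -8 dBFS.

x − T + W/2 = -8 − (-10) + 3 = 5.
GR = (1 − 1/4) × 5² / 12 = 0.75 × 25 / 12 = 1.5625 dB.
Output = -8 − 1.5625 = -9.5625 dBFS.

-9.5625 dBFS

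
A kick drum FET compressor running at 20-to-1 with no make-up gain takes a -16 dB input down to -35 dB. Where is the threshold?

-36 dB

Gain reduction = -16 − (-35) = 19 dB; output overshoot = GR / (R − 1) = 19 / 19 = 1 dB.
Threshold = output − output overshoot = -35 − 1 = -36 dB.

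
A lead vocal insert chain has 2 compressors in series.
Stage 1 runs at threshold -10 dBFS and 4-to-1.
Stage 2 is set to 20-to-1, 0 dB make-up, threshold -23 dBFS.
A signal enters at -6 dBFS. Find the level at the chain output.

-22.3 dBFS

Stage 1: overshoot 4 dB → 4/4 = 1 dB → -9 dBFS.
Stage 2: 14 dB above -23 dBFS, reduced 20:1 to 0.7 dB above → -22.3 dBFS.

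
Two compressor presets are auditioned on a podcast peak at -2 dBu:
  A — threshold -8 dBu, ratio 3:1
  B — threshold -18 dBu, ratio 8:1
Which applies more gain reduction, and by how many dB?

A: 6 dB over, compressed to 2 dB over, so 4 dB of GR.
B: 16 dB over, compressed to 2 dB over, so 14 dB of GR.
B reduces 10 dB more.

B, by 10 dB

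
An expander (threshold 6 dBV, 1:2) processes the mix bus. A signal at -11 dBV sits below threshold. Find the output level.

-28 dBV

The input is 17 dB below the 6 dBV threshold.
A 1:2 expander multiplies undershoot by 2: 17 × 2 = 34 dB below threshold.
Output = 6 − 34 = -28 dBV.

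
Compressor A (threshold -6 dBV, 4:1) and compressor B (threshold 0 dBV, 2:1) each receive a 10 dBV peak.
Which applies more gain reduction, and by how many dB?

A: GR = 16 − 16/4 = 12 dB.
B: GR = 10 − 10/2 = 5 dB.
A applies 7 dB more gain reduction.

A, by 7 dB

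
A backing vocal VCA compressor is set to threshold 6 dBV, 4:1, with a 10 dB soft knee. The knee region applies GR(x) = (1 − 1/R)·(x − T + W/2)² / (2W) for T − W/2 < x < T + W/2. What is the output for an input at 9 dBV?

6.6 dBV

x − T + W/2 = 9 − 6 + 5 = 8.
GR = (1 − 1/4) × 8² / 20 = 0.75 × 64 / 20 = 2.4 dB.
Output = 9 − 2.4 = 6.6 dBV.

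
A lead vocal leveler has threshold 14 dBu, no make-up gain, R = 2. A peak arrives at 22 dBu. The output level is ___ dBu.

Overshoot: 22 − 14 = 8 dB.
2:1 compression reduces that to 8/2 = 4 dB over.
Output = 14 + 4 = 18 dBu.

18 dBu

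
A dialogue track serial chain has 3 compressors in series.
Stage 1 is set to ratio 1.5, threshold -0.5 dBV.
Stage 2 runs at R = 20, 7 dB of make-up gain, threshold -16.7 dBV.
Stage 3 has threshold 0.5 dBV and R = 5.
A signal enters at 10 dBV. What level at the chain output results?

-8.54 dBV

Stage 1: 10 dBV is 10.5 dB over -0.5 dBV; at 1.5:1 that becomes 7 dB over, giving 6.5 dBV.
Stage 2: overshoot 23.2 dB → 23.2/20 = 1.16 dB → -15.54 dBV; +7 dB make-up → -8.54 dBV.
Stage 3: -8.54 dBV is at or below the 0.5 dBV threshold — no compression; output -8.54 dBV.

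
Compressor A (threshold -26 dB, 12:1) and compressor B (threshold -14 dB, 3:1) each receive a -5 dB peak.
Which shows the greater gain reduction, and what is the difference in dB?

A, by 13.25 dB

A: GR = 21 − 21/12 = 19.25 dB.
B: GR = 9 − 9/3 = 6 dB.
A reduces 13.25 dB more.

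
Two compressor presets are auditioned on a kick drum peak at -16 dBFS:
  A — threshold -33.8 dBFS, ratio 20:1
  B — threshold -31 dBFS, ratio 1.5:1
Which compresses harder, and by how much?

A: overshoot 17.8 dB → output overshoot 0.89 dB → GR 16.91 dB.
B: overshoot 15 dB → output overshoot 10 dB → GR 5 dB.
Difference: 11.91 dB in favour of A.

A, by 11.91 dB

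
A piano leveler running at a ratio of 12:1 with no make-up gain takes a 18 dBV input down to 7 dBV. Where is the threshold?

6 dBV

Gain reduction = 18 − 7 = 11 dB; output overshoot = GR / (R − 1) = 11 / 11 = 1 dB.
Threshold = output − output overshoot = 7 − 1 = 6 dBV.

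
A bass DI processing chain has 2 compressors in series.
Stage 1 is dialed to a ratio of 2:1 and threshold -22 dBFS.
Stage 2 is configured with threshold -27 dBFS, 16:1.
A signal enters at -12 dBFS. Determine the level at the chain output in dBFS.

Stage 1: 10 dB above -22 dBFS, reduced 2:1 to 5 dB above → -17 dBFS.
Stage 2: overshoot 10 dB → 10/16 = 0.625 dB → -26.375 dBFS.

-26.375 dBFS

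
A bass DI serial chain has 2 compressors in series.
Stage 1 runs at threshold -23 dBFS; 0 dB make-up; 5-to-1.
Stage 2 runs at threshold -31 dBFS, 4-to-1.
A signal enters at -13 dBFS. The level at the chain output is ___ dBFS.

Stage 1: overshoot 10 dB → 10/5 = 2 dB → -21 dBFS.
Stage 2: -21 dBFS is 10 dB over -31 dBFS; at 4:1 that becomes 2.5 dB over, giving -28.5 dBFS.

-28.5 dBFS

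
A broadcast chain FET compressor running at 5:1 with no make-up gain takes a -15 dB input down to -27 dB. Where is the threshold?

Gain reduction = -15 − (-27) = 12 dB; output overshoot = GR / (R − 1) = 12 / 4 = 3 dB.
Threshold = output − output overshoot = -27 − 3 = -30 dB.

-30 dB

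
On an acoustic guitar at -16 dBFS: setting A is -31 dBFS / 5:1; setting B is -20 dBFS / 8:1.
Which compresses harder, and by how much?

A: GR = 15 − 15/5 = 12 dB.
B: GR = 4 − 4/8 = 3.5 dB.
A applies 8.5 dB more gain reduction.

A, by 8.5 dB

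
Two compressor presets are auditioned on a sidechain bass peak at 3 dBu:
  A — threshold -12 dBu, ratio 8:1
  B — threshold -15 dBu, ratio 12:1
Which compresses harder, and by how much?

A: overshoot 15 dB → output overshoot 1.875 dB → GR 13.125 dB.
B: overshoot 18 dB → output overshoot 1.5 dB → GR 16.5 dB.
Difference: 3.375 dB in favour of B.

B, by 3.375 dB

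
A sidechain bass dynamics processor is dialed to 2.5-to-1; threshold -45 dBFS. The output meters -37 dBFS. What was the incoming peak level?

-25 dBFS

Post-compression overshoot = -37 − (-45) = 8 dB.
Input overshoot = R × output overshoot = 20 dB → input = -45 + 20 = -25 dBFS.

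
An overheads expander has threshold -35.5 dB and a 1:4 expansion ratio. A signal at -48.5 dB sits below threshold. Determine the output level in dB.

-87.5 dB

Below threshold, a 1:4 expander applies gain = (4−1)×(T − x) of attenuation.
(4−1) × 13 = 39 dB, so output = -48.5 − 39 = -87.5 dB.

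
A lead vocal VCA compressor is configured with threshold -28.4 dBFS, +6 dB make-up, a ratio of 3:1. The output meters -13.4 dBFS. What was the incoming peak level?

-1.4 dBFS

Remove make-up: -13.4 − 6 = -19.4 dBFS.
That's 9 dB above the -28.4 dBFS threshold.
Before 3:1 compression the overshoot was 9 × 3 = 27 dB, so input = -28.4 + 27 = -1.4 dBFS.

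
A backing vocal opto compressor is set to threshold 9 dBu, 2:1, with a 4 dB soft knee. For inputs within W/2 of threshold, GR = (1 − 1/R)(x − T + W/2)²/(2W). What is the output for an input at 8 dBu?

7.9375 dBu

x − T + W/2 = 8 − 9 + 2 = 1.
GR = (1 − 1/2) × 1² / 8 = 0.5 × 1 / 8 = 0.0625 dB.
Output = 8 − 0.0625 = 7.9375 dBu.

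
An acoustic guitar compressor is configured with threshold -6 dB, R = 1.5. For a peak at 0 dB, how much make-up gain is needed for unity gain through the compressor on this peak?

The peak compresses to -6 + 6/1.5 = -2 dB.
To reach 0 dB requires 0 − (-2) = 2 dB of make-up.

2 dB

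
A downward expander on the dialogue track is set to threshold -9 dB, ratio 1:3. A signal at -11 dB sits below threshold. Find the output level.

-15 dB

The input is 2 dB below the -9 dB threshold.
A 1:3 expander multiplies undershoot by 3: 2 × 3 = 6 dB below threshold.
Output = -9 − 6 = -15 dB.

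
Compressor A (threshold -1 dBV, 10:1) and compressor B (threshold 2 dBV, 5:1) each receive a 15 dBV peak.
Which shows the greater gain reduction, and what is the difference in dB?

A, by 4 dB

A: GR = 16 − 16/10 = 14.4 dB.
B: GR = 13 − 13/5 = 10.4 dB.
A reduces 4 dB more.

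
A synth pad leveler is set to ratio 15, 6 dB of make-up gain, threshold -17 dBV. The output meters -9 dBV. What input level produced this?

Remove make-up: -9 − 6 = -15 dBV.
That's 2 dB above the -17 dBV threshold.
Undo the ratio: input overshoot = 2 × 15 = 30 dB, giving input = 13 dBV.

13 dBV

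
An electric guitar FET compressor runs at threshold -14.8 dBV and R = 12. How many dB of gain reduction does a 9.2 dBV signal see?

22 dB

9.2 dBV exceeds the threshold by 24 dB.
A 12:1 ratio leaves 2 dB of that excess.
GR = overshoot in − overshoot out = 24 − 2 = 22 dB.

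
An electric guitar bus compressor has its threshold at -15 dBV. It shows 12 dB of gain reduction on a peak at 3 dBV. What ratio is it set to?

Input overshoot = 3 − (-15) = 18 dB.
Output overshoot = 18 − 12 = 6 dB.
Ratio = input overshoot / output overshoot = 18 / 6 = 3.

3:1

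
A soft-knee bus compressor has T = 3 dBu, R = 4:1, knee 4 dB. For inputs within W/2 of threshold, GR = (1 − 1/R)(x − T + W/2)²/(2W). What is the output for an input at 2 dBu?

x − T + W/2 = 2 − 3 + 2 = 1.
GR = (1 − 1/4) × 1² / 8 = 0.75 × 1 / 8 = 0.09375 dB.
Output = 2 − 0.09375 = 1.90625 dBu.

1.90625 dBu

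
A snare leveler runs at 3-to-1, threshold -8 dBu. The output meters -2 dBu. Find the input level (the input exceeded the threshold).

That's 6 dB above the -8 dBu threshold.
Undo the ratio: input overshoot = 6 × 3 = 18 dB, giving input = 10 dBu.

10 dBu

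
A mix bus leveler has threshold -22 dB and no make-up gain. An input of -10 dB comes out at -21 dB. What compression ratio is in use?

12:1

Input overshoot = -10 − (-22) = 12 dB; output overshoot = -21 − (-22) = 1 dB.
Ratio = 12 / 1 = 12.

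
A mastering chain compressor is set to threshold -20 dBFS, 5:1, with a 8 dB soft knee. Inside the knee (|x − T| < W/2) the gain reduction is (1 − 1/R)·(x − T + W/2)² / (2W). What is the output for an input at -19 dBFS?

-20.25 dBFS

x − T + W/2 = -19 − (-20) + 4 = 5.
GR = (1 − 1/5) × 5² / 16 = 0.8 × 25 / 16 = 1.25 dB.
Output = -19 − 1.25 = -20.25 dBFS.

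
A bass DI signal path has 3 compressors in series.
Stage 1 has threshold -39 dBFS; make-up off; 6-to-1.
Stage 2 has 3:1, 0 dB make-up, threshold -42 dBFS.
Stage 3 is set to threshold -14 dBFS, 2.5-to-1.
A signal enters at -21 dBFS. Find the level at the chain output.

Stage 1: -21 dBFS is 18 dB over -39 dBFS; at 6:1 that becomes 3 dB over, giving -36 dBFS.
Stage 2: overshoot 6 dB → 6/3 = 2 dB → -40 dBFS.
Stage 3: -40 dBFS is at or below the -14 dBFS threshold — no compression; output -40 dBFS.

-40 dBFS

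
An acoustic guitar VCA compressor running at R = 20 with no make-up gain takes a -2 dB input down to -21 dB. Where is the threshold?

-22 dB

Let T be the threshold. Output overshoot = (input overshoot)/R, so -21 − T = (-2 − T)/20.
20·(-21 − T) = -2 − T → 19·T = -420 − (-2) = -418.
T = -418/19 = -22 dB.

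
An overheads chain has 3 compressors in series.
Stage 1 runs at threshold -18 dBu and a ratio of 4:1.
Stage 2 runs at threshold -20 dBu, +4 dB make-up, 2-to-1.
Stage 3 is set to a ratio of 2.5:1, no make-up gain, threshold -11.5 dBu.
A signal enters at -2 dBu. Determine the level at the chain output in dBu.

Stage 1: -2 dBu is 16 dB over -18 dBu; at 4:1 that becomes 4 dB over, giving -14 dBu.
Stage 2: overshoot 6 dB → 6/2 = 3 dB → -17 dBu; +4 dB make-up → -13 dBu.
Stage 3: -13 dBu ≤ -11.5 dBu, so stage 3 doesn't engage; output -13 dBu.

-13 dBu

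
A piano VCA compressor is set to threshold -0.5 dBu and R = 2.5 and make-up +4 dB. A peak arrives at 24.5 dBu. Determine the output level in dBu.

Overshoot: 24.5 − (-0.5) = 25 dB.
At 2.5:1 the overshoot is divided by 2.5, leaving 10 dB above threshold.
Output = -0.5 + 10 = 9.5 dBu; make-up adds 4 dB, giving 13.5 dBu.

13.5 dBu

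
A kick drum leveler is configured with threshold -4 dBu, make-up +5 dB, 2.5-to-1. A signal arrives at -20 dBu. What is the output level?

-20 dBu is 16 dB below the -4 dBu threshold, so no gain reduction is applied.
Make-up gain adds 5 dB: -20 + 5 = -15 dBu.

-15 dBu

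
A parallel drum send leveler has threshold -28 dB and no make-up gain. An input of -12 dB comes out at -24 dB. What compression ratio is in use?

Input overshoot = -12 − (-28) = 16 dB; output overshoot = -24 − (-28) = 4 dB.
Ratio = 16 / 4 = 4.

4:1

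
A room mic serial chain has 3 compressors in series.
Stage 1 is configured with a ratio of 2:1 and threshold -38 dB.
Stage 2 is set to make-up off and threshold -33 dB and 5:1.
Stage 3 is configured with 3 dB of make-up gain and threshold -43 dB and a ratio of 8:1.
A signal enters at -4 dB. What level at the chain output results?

-38.45 dB

Stage 1: 34 dB above -38 dB, reduced 2:1 to 17 dB above → -21 dB.
Stage 2: 12 dB above -33 dB, reduced 5:1 to 2.4 dB above → -30.6 dB.
Stage 3: overshoot 12.4 dB → 12.4/8 = 1.55 dB → -41.45 dB; +3 dB make-up → -38.45 dB.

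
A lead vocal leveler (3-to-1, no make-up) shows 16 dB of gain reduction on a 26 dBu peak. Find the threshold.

2 dBu

Let T be the threshold. Output overshoot = (input overshoot)/R, so 10 − T = (26 − T)/3.
3·(10 − T) = 26 − T → 2·T = 30 − 26 = 4.
T = 4/2 = 2 dBu.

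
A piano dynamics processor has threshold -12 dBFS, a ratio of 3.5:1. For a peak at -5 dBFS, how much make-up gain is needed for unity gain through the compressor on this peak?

5 dB

Overshoot 7 dB → 7/3.5 = 2 dB after compression, so the compressed level is -12 + 2 = -10 dBFS.
Make-up = target − compressed = -5 − (-10) = 5 dB.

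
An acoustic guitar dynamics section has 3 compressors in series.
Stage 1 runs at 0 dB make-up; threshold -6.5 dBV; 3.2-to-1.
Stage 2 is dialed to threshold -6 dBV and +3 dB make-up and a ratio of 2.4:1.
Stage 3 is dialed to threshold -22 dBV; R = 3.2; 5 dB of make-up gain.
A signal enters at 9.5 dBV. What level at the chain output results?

-10.476562 dBV

Stage 1: 9.5 dBV is 16 dB over -6.5 dBV; at 3.2:1 that becomes 5 dB over, giving -1.5 dBV.
Stage 2: -1.5 dBV is 4.5 dB over -6 dBV; at 2.4:1 that becomes 1.875 dB over, giving -4.125 dBV; +3 dB make-up → -1.125 dBV.
Stage 3: overshoot 20.875 dB → 20.875/3.2 = 6.523438 dB → -15.476562 dBV; +5 dB make-up → -10.476562 dBV.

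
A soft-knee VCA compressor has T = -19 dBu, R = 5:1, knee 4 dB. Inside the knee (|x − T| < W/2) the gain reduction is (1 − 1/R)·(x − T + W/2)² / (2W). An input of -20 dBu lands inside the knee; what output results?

x − T + W/2 = -20 − (-19) + 2 = 1.
GR = (1 − 1/5) × 1² / 8 = 0.8 × 1 / 8 = 0.1 dB.
Output = -20 − 0.1 = -20.1 dBu.

-20.1 dBu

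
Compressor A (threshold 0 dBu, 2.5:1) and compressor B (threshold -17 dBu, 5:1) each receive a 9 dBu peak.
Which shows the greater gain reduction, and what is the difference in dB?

A: GR = 9 − 9/2.5 = 5.4 dB.
B: GR = 26 − 26/5 = 20.8 dB.
Difference: 15.4 dB in favour of B.

B, by 15.4 dB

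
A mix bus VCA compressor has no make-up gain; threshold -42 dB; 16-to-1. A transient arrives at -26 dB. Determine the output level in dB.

-26 dB sits 16 dB over threshold.
At 16:1 the overshoot is divided by 16, leaving 1 dB above threshold.
Output = -42 + 1 = -41 dB.

-41 dB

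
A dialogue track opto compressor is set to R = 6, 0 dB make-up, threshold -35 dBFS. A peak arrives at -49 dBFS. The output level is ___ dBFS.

-49 dBFS

-49 dBFS is 14 dB below the -35 dBFS threshold, so no gain reduction is applied.
Output = input = -49 dBFS.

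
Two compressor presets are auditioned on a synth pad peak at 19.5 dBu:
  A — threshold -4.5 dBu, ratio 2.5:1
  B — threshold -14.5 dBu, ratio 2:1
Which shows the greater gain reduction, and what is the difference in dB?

A: 24 dB over, compressed to 9.6 dB over, so 14.4 dB of GR.
B: 34 dB over, compressed to 17 dB over, so 17 dB of GR.
Difference: 2.6 dB in favour of B.

B, by 2.6 dB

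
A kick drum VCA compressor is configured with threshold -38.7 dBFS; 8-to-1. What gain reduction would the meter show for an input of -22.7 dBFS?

The signal is 16 dB above threshold.
A 8:1 ratio leaves 2 dB of that excess.
So the signal is attenuated by 16 − 2 = 14 dB.

14 dB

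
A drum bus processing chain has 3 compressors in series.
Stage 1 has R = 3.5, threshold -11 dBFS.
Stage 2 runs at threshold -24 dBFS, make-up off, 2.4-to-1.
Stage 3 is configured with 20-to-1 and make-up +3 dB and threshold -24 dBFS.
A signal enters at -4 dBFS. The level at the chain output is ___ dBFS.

Stage 1: overshoot 7 dB → 7/3.5 = 2 dB → -9 dBFS.
Stage 2: overshoot 15 dB → 15/2.4 = 6.25 dB → -17.75 dBFS.
Stage 3: overshoot 6.25 dB → 6.25/20 = 0.3125 dB → -23.6875 dBFS; +3 dB make-up → -20.6875 dBFS.

-20.6875 dBFS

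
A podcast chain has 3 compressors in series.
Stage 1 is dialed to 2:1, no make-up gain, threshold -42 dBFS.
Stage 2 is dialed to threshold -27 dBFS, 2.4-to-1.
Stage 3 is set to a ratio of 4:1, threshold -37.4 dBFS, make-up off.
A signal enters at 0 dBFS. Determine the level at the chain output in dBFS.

-34.175 dBFS

Stage 1: overshoot 42 dB → 42/2 = 21 dB → -21 dBFS.
Stage 2: overshoot 6 dB → 6/2.4 = 2.5 dB → -24.5 dBFS.
Stage 3: -24.5 dBFS is 12.9 dB over -37.4 dBFS; at 4:1 that becomes 3.225 dB over, giving -34.175 dBFS.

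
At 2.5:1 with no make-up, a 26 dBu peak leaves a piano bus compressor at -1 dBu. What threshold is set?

-19 dBu

Input is 45 dB above T (since output overshoot × R = input overshoot: (-1 − T)·2.5 = 26 − T gives T = -19 dBu).
Check: -19 + (26 − (-19))/2.5 = -19 + 18 = -1 dBu. ✓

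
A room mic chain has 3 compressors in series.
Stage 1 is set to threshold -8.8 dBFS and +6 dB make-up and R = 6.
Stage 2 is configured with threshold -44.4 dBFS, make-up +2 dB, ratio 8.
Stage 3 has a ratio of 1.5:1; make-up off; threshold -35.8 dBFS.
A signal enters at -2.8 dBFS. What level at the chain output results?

Stage 1: overshoot 6 dB → 6/6 = 1 dB → -7.8 dBFS; +6 dB make-up → -1.8 dBFS.
Stage 2: -1.8 dBFS is 42.6 dB over -44.4 dBFS; at 8:1 that becomes 5.325 dB over, giving -39.075 dBFS; +2 dB make-up → -37.075 dBFS.
Stage 3: -37.075 dBFS is at or below the -35.8 dBFS threshold — no compression; output -37.075 dBFS.

-37.075 dBFS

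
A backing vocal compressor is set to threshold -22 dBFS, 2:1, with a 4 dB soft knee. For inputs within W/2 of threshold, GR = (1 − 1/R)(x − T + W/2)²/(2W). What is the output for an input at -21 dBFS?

-21.5625 dBFS

x − T + W/2 = -21 − (-22) + 2 = 3.
GR = (1 − 1/2) × 3² / 8 = 0.5 × 9 / 8 = 0.5625 dB.
Output = -21 − 0.5625 = -21.5625 dBFS.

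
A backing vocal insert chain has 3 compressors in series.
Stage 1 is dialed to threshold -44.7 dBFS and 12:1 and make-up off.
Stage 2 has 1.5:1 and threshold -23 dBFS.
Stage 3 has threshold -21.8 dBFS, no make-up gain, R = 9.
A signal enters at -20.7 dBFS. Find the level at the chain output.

Stage 1: -20.7 dBFS is 24 dB over -44.7 dBFS; at 12:1 that becomes 2 dB over, giving -42.7 dBFS.
Stage 2: -42.7 dBFS ≤ -23 dBFS, so stage 2 doesn't engage; output -42.7 dBFS.
Stage 3: below threshold (-42.7 ≤ -21.8); passes unchanged; output -42.7 dBFS.

-42.7 dBFS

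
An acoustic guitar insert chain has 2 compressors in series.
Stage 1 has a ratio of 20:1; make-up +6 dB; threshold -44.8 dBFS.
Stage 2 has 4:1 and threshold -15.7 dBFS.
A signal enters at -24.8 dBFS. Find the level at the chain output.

-37.8 dBFS

Stage 1: 20 dB above -44.8 dBFS, reduced 20:1 to 1 dB above → -43.8 dBFS; +6 dB make-up → -37.8 dBFS.
Stage 2: -37.8 dBFS ≤ -15.7 dBFS, so stage 2 doesn't engage; output -37.8 dBFS.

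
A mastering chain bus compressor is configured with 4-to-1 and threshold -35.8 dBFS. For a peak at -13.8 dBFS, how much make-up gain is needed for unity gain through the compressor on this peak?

The peak compresses to -35.8 + 22/4 = -30.3 dBFS.
To reach -13.8 dBFS requires -13.8 − (-30.3) = 16.5 dB of make-up.

16.5 dB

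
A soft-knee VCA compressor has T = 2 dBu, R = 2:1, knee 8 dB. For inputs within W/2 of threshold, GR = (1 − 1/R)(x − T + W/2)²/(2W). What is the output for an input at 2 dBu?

x − T + W/2 = 2 − 2 + 4 = 4.
GR = (1 − 1/2) × 4² / 16 = 0.5 × 16 / 16 = 0.5 dB.
Output = 2 − 0.5 = 1.5 dBu.

1.5 dBu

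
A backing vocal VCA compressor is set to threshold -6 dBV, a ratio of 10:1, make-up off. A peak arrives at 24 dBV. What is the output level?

-3 dBV

24 dBV sits 30 dB over threshold.
10:1 compression reduces that to 30/10 = 3 dB over.
Output = -6 + 3 = -3 dBV.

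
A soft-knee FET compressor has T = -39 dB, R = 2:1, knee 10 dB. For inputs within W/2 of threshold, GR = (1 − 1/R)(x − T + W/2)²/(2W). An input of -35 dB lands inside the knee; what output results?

-37.025 dB

x − T + W/2 = -35 − (-39) + 5 = 9.
GR = (1 − 1/2) × 9² / 20 = 0.5 × 81 / 20 = 2.025 dB.
Output = -35 − 2.025 = -37.025 dB.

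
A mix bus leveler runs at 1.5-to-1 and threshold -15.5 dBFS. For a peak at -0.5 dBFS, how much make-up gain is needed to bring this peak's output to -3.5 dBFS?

2 dB

The peak compresses to -15.5 + 15/1.5 = -5.5 dBFS.
To reach -3.5 dBFS requires -3.5 − (-5.5) = 2 dB of make-up.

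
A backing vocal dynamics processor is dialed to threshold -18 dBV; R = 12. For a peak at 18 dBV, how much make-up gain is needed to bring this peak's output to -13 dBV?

2 dB

Overshoot 36 dB → 36/12 = 3 dB after compression, so the compressed level is -18 + 3 = -15 dBV.
Make-up = target − compressed = -13 − (-15) = 2 dB.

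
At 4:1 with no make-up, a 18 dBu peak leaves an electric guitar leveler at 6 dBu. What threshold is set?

2 dBu

Input is 16 dB above T (since output overshoot × R = input overshoot: (6 − T)·4 = 18 − T gives T = 2 dBu).
Check: 2 + (18 − 2)/4 = 2 + 4 = 6 dBu. ✓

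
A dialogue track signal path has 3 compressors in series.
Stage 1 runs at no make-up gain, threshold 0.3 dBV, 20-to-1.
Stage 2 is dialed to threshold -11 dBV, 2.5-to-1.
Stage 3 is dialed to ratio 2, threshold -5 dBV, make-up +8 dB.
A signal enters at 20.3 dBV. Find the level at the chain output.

Stage 1: overshoot 20 dB → 20/20 = 1 dB → 1.3 dBV.
Stage 2: overshoot 12.3 dB → 12.3/2.5 = 4.92 dB → -6.08 dBV.
Stage 3: -6.08 dBV ≤ -5 dBV, so stage 3 doesn't engage; make-up brings it to 1.92 dBV.

1.92 dBV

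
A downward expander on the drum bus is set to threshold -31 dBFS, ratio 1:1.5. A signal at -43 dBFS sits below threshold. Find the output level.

Undershoot = (-31) − (-43) = 12 dB.
At 1:1.5, that expands to 18 dB under threshold.
Output = -31 − 18 = -49 dBFS.

-49 dBFS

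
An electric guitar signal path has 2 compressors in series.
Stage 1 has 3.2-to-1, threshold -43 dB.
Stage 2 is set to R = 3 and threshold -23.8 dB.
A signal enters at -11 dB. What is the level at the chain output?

-33 dB

Stage 1: overshoot 32 dB → 32/3.2 = 10 dB → -33 dB.
Stage 2: -33 dB is at or below the -23.8 dB threshold — no compression; output -33 dB.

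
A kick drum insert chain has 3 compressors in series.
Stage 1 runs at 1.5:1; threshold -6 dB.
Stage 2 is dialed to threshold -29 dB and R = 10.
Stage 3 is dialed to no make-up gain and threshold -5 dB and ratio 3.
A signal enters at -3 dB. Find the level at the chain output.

-26.5 dB

Stage 1: 3 dB above -6 dB, reduced 1.5:1 to 2 dB above → -4 dB.
Stage 2: overshoot 25 dB → 25/10 = 2.5 dB → -26.5 dB.
Stage 3: below threshold (-26.5 ≤ -5); passes unchanged; output -26.5 dB.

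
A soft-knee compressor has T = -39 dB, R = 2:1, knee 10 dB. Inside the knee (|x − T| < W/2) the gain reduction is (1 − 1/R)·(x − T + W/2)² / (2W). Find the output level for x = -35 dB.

x − T + W/2 = -35 − (-39) + 5 = 9.
GR = (1 − 1/2) × 9² / 20 = 0.5 × 81 / 20 = 2.025 dB.
Output = -35 − 2.025 = -37.025 dB.

-37.025 dB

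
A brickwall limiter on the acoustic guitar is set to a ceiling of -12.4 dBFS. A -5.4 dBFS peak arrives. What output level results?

At ∞:1, everything above -12.4 dBFS is held at the ceiling.

-12.4 dBFS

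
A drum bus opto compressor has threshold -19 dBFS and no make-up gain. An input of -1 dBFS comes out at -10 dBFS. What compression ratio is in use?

2:1

Input overshoot = -1 − (-19) = 18 dB; output overshoot = -10 − (-19) = 9 dB.
Ratio = 18 / 9 = 2.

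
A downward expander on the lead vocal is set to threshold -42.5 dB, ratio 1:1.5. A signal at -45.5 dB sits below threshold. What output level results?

The input is 3 dB below the -42.5 dB threshold.
A 1:1.5 expander multiplies undershoot by 1.5: 3 × 1.5 = 4.5 dB below threshold.
Output = -42.5 − 4.5 = -47 dB.

-47 dB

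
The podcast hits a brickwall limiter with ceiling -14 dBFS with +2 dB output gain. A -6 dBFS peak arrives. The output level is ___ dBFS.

A brickwall limiter is an ∞:1 compressor: any input above the ceiling is clamped to -14 dBFS.
Output gain then adds 2 dB: -14 + 2 = -12 dBFS.

-12 dBFS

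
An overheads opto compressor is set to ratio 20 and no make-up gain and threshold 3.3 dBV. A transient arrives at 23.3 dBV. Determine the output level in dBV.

4.3 dBV

23.3 dBV sits 20 dB over threshold.
The 20 dB excess becomes 1 dB after 20:1 reduction.
Output = 3.3 + 1 = 4.3 dBV.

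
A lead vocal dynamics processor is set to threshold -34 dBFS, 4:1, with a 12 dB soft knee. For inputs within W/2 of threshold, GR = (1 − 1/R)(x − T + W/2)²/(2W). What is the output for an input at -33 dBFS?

x − T + W/2 = -33 − (-34) + 6 = 7.
GR = (1 − 1/4) × 7² / 24 = 0.75 × 49 / 24 = 1.53125 dB.
Output = -33 − 1.53125 = -34.53125 dBFS.

-34.53125 dBFS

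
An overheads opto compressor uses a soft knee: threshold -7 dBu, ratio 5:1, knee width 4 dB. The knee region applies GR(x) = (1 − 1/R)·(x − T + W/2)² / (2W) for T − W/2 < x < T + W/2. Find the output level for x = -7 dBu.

x − T + W/2 = -7 − (-7) + 2 = 2.
GR = (1 − 1/5) × 2² / 8 = 0.8 × 4 / 8 = 0.4 dB.
Output = -7 − 0.4 = -7.4 dBu.

-7.4 dBu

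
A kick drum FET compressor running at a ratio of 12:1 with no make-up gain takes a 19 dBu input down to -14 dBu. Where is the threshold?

Let T be the threshold. Output overshoot = (input overshoot)/R, so -14 − T = (19 − T)/12.
12·(-14 − T) = 19 − T → 11·T = -168 − 19 = -187.
T = -187/11 = -17 dBu.

-17 dBu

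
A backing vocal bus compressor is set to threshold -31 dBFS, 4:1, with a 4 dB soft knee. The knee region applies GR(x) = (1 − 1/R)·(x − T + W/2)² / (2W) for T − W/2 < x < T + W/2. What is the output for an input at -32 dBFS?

x − T + W/2 = -32 − (-31) + 2 = 1.
GR = (1 − 1/4) × 1² / 8 = 0.75 × 1 / 8 = 0.09375 dB.
Output = -32 − 0.09375 = -32.09375 dBFS.

-32.09375 dBFS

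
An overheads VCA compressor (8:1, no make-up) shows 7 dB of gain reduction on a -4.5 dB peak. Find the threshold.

-12.5 dB

Gain reduction = -4.5 − (-11.5) = 7 dB; output overshoot = GR / (R − 1) = 7 / 7 = 1 dB.
Threshold = output − output overshoot = -11.5 − 1 = -12.5 dB.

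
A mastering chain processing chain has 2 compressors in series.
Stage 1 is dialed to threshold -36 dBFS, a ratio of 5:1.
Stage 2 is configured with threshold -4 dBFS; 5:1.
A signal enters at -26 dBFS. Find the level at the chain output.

Stage 1: 10 dB above -36 dBFS, reduced 5:1 to 2 dB above → -34 dBFS.
Stage 2: -34 dBFS is at or below the -4 dBFS threshold — no compression; output -34 dBFS.

-34 dBFS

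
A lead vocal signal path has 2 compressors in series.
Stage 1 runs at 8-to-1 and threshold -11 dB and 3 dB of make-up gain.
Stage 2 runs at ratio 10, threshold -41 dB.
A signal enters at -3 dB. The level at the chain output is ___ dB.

Stage 1: 8 dB above -11 dB, reduced 8:1 to 1 dB above → -10 dB; +3 dB make-up → -7 dB.
Stage 2: overshoot 34 dB → 34/10 = 3.4 dB → -37.6 dB.

-37.6 dB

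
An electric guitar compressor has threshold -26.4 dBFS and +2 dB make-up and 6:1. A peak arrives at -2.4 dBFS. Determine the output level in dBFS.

-2.4 dBFS sits 24 dB over threshold.
At 6:1 the overshoot is divided by 6, leaving 4 dB above threshold.
That puts the output at -22.4 dBFS; make-up adds 2 dB, giving -20.4 dBFS.

-20.4 dBFS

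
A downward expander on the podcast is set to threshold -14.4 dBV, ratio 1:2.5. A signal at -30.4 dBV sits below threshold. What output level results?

-54.4 dBV

The input is 16 dB below the -14.4 dBV threshold.
A 1:2.5 expander multiplies undershoot by 2.5: 16 × 2.5 = 40 dB below threshold.
Output = -14.4 − 40 = -54.4 dBV.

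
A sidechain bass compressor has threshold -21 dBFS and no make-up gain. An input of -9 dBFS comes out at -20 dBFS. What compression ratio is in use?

12:1

Input overshoot = -9 − (-21) = 12 dB; output overshoot = -20 − (-21) = 1 dB.
Ratio = 12 / 1 = 12.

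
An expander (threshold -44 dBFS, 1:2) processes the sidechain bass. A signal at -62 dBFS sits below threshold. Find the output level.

-80 dBFS

Below threshold, a 1:2 expander applies gain = (2−1)×(T − x) of attenuation.
(2−1) × 18 = 18 dB, so output = -62 − 18 = -80 dBFS.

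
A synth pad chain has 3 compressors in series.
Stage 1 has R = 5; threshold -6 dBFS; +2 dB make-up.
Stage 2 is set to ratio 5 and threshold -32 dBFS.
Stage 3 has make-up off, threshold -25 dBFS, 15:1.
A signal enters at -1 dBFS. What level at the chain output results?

-26.2 dBFS

Stage 1: overshoot 5 dB → 5/5 = 1 dB → -5 dBFS; +2 dB make-up → -3 dBFS.
Stage 2: -3 dBFS is 29 dB over -32 dBFS; at 5:1 that becomes 5.8 dB over, giving -26.2 dBFS.
Stage 3: -26.2 dBFS is at or below the -25 dBFS threshold — no compression; output -26.2 dBFS.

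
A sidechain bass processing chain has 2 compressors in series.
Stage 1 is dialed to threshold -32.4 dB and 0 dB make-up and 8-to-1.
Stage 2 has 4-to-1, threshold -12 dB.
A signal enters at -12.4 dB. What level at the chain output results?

Stage 1: -12.4 dB is 20 dB over -32.4 dB; at 8:1 that becomes 2.5 dB over, giving -29.9 dB.
Stage 2: -29.9 dB ≤ -12 dB, so stage 2 doesn't engage; output -29.9 dB.

-29.9 dB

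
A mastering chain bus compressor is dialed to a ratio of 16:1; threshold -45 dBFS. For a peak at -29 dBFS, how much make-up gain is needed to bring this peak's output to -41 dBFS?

3 dB

Overshoot 16 dB → 16/16 = 1 dB after compression, so the compressed level is -45 + 1 = -44 dBFS.
Make-up = target − compressed = -41 − (-44) = 3 dB.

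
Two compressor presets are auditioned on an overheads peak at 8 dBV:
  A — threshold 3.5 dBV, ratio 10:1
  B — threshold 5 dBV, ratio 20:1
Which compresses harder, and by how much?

A: overshoot 4.5 dB → output overshoot 0.45 dB → GR 4.05 dB.
B: overshoot 3 dB → output overshoot 0.15 dB → GR 2.85 dB.
A applies 1.2 dB more gain reduction.

A, by 1.2 dB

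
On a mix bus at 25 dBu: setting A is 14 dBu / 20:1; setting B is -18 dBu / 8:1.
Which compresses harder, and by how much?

A: GR = 11 − 11/20 = 10.45 dB.
B: GR = 43 − 43/8 = 37.625 dB.
B applies 27.175 dB more gain reduction.

B, by 27.175 dB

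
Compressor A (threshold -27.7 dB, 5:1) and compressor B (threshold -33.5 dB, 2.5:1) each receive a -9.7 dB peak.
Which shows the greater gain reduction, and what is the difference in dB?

A: overshoot 18 dB → output overshoot 3.6 dB → GR 14.4 dB.
B: overshoot 23.8 dB → output overshoot 9.52 dB → GR 14.28 dB.
Difference: 0.12 dB in favour of A.

A, by 0.12 dB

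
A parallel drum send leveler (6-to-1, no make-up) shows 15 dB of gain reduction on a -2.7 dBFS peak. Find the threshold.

Input is 18 dB above T (since output overshoot × R = input overshoot: (-17.7 − T)·6 = -2.7 − T gives T = -20.7 dBFS).
Check: -20.7 + (-2.7 − (-20.7))/6 = -20.7 + 3 = -17.7 dBFS. ✓

-20.7 dBFS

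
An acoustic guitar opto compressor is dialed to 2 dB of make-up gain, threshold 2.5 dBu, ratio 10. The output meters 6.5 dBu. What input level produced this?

Stripping the +2 dB make-up gives 4.5 dBu at the gain stage.
Post-compression overshoot = 4.5 − 2.5 = 2 dB.
Undo the ratio: input overshoot = 2 × 10 = 20 dB, giving input = 22.5 dBu.

22.5 dBu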